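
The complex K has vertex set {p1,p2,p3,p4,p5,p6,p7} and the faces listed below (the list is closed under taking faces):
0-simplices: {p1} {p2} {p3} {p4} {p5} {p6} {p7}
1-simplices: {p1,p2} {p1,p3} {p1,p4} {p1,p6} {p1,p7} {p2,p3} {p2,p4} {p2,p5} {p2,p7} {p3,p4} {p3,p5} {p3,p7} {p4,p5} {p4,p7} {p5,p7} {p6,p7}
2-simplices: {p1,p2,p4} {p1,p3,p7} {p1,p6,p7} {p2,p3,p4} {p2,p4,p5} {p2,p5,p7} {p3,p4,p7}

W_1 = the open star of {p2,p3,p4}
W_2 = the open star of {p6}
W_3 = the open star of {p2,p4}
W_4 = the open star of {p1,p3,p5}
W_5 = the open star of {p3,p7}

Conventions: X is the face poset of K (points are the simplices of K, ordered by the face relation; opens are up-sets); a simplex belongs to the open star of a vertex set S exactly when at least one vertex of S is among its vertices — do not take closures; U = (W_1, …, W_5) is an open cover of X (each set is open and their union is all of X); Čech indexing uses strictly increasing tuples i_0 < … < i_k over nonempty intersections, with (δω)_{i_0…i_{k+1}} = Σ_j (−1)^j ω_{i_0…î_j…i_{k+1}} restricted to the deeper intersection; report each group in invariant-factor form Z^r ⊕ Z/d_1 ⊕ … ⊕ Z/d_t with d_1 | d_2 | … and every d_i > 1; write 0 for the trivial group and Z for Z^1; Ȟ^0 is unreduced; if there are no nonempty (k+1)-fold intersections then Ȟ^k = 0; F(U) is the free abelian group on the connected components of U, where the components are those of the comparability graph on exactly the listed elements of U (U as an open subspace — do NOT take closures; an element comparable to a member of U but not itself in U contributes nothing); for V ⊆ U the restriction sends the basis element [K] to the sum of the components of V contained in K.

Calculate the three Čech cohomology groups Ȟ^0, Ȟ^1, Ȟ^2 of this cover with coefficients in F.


Ȟ^0(U;F) ≅ Z, Ȟ^1(U;F) ≅ Z^3, Ȟ^2(U;F) ≅ 0

cover nerve:
  W1={{p2},{p3},{p4},{p1,p2},{p1,p3},{p1,p4},{p2,p3},{p2,p4},{p2,p5},{p2,p7},{p3,p4},{p3,p5},{p3,p7},{p4,p5},{p4,p7},{p1,p2,p4},{p1,p3,p7},{p2,p3,p4},{p2,p4,p5},{p2,p5,p7},{p3,p4,p7}} W2={{p6},{p1,p6},{p6,p7},{p1,p6,p7}} W3={{p2},{p4},{p1,p2},{p1,p4},{p2,p3},{p2,p4},{p2,p5},{p2,p7},{p3,p4},{p4,p5},{p4,p7},{p1,p2,p4},{p2,p3,p4},{p2,p4,p5},{p2,p5,p7},{p3,p4,p7}} W4={{p1},{p3},{p5},{p1,p2},{p1,p3},{p1,p4},{p1,p6},{p1,p7},{p2,p3},{p2,p5},{p3,p4},{p3,p5},{p3,p7},{p4,p5},{p5,p7},{p1,p2,p4},{p1,p3,p7},{p1,p6,p7},{p2,p3,p4},{p2,p4,p5},{p2,p5,p7},{p3,p4,p7}} W5={{p3},{p7},{p1,p3},{p1,p7},{p2,p3},{p2,p7},{p3,p4},{p3,p5},{p3,p7},{p4,p7},{p5,p7},{p6,p7},{p1,p3,p7},{p1,p6,p7},{p2,p3,p4},{p2,p5,p7},{p3,p4,p7}}
  W13={{p2},{p4},{p1,p2},{p1,p4},{p2,p3},{p2,p4},{p2,p5},{p2,p7},{p3,p4},{p4,p5},{p4,p7},{p1,p2,p4},{p2,p3,p4},{p2,p4,p5},{p2,p5,p7},{p3,p4,p7}} W14={{p3},{p1,p2},{p1,p3},{p1,p4},{p2,p3},{p2,p5},{p3,p4},{p3,p5},{p3,p7},{p4,p5},{p1,p2,p4},{p1,p3,p7},{p2,p3,p4},{p2,p4,p5},{p2,p5,p7},{p3,p4,p7}} W15={{p3},{p1,p3},{p2,p3},{p2,p7},{p3,p4},{p3,p5},{p3,p7},{p4,p7},{p1,p3,p7},{p2,p3,p4},{p2,p5,p7},{p3,p4,p7}} W24={{p1,p6},{p1,p6,p7}} W25={{p6,p7},{p1,p6,p7}} W34={{p1,p2},{p1,p4},{p2,p3},{p2,p5},{p3,p4},{p4,p5},{p1,p2,p4},{p2,p3,p4},{p2,p4,p5},{p2,p5,p7},{p3,p4,p7}} W35={{p2,p3},{p2,p7},{p3,p4},{p4,p7},{p2,p3,p4},{p2,p5,p7},{p3,p4,p7}} W45={{p3},{p1,p3},{p1,p7},{p2,p3},{p3,p4},{p3,p5},{p3,p7},{p5,p7},{p1,p3,p7},{p1,p6,p7},{p2,p3,p4},{p2,p5,p7},{p3,p4,p7}}
  W134={{p1,p2},{p1,p4},{p2,p3},{p2,p5},{p3,p4},{p4,p5},{p1,p2,p4},{p2,p3,p4},{p2,p4,p5},{p2,p5,p7},{p3,p4,p7}} W135={{p2,p3},{p2,p7},{p3,p4},{p4,p7},{p2,p3,p4},{p2,p5,p7},{p3,p4,p7}} W145={{p3},{p1,p3},{p2,p3},{p3,p4},{p3,p5},{p3,p7},{p1,p3,p7},{p2,p3,p4},{p2,p5,p7},{p3,p4,p7}} W245={{p1,p6,p7}} W345={{p2,p3},{p3,p4},{p2,p3,p4},{p2,p5,p7},{p3,p4,p7}}
  W1345={{p2,p3},{p3,p4},{p2,p3,p4},{p2,p5,p7},{p3,p4,p7}}
components per intersection:
  W1: {{p2},{p3},{p4},{p1,p2},{p1,p3},{p1,p4},{p2,p3},{p2,p4},{p2,p5},{p2,p7},{p3,p4},{p3,p5},{p3,p7},{p4,p5},{p4,p7},{p1,p2,p4},{p1,p3,p7},{p2,p3,p4},{p2,p4,p5},{p2,p5,p7},{p3,p4,p7}}
  W2: {{p6},{p1,p6},{p6,p7},{p1,p6,p7}}
  W3: {{p2},{p4},{p1,p2},{p1,p4},{p2,p3},{p2,p4},{p2,p5},{p2,p7},{p3,p4},{p4,p5},{p4,p7},{p1,p2,p4},{p2,p3,p4},{p2,p4,p5},{p2,p5,p7},{p3,p4,p7}}
  W4: {{p1},{p3},{p5},{p1,p2},{p1,p3},{p1,p4},{p1,p6},{p1,p7},{p2,p3},{p2,p5},{p3,p4},{p3,p5},{p3,p7},{p4,p5},{p5,p7},{p1,p2,p4},{p1,p3,p7},{p1,p6,p7},{p2,p3,p4},{p2,p4,p5},{p2,p5,p7},{p3,p4,p7}}
  W5: {{p3},{p7},{p1,p3},{p1,p7},{p2,p3},{p2,p7},{p3,p4},{p3,p5},{p3,p7},{p4,p7},{p5,p7},{p6,p7},{p1,p3,p7},{p1,p6,p7},{p2,p3,p4},{p2,p5,p7},{p3,p4,p7}}
  W13: {{p2},{p4},{p1,p2},{p1,p4},{p2,p3},{p2,p4},{p2,p5},{p2,p7},{p3,p4},{p4,p5},{p4,p7},{p1,p2,p4},{p2,p3,p4},{p2,p4,p5},{p2,p5,p7},{p3,p4,p7}}
  W14: {{p3},{p1,p3},{p2,p3},{p3,p4},{p3,p5},{p3,p7},{p1,p3,p7},{p2,p3,p4},{p3,p4,p7}} {{p1,p2},{p1,p4},{p1,p2,p4}} {{p2,p5},{p4,p5},{p2,p4,p5},{p2,p5,p7}}
  W15: {{p3},{p1,p3},{p2,p3},{p3,p4},{p3,p5},{p3,p7},{p4,p7},{p1,p3,p7},{p2,p3,p4},{p3,p4,p7}} {{p2,p7},{p2,p5,p7}}
  W24: {{p1,p6},{p1,p6,p7}}
  W25: {{p6,p7},{p1,p6,p7}}
  W34: {{p1,p2},{p1,p4},{p1,p2,p4}} {{p2,p3},{p3,p4},{p2,p3,p4},{p3,p4,p7}} {{p2,p5},{p4,p5},{p2,p4,p5},{p2,p5,p7}}
  W35: {{p2,p3},{p3,p4},{p4,p7},{p2,p3,p4},{p3,p4,p7}} {{p2,p7},{p2,p5,p7}}
  W45: {{p3},{p1,p3},{p1,p7},{p2,p3},{p3,p4},{p3,p5},{p3,p7},{p1,p3,p7},{p1,p6,p7},{p2,p3,p4},{p3,p4,p7}} {{p5,p7},{p2,p5,p7}}
  W134: {{p1,p2},{p1,p4},{p1,p2,p4}} {{p2,p3},{p3,p4},{p2,p3,p4},{p3,p4,p7}} {{p2,p5},{p4,p5},{p2,p4,p5},{p2,p5,p7}}
  W135: {{p2,p3},{p3,p4},{p4,p7},{p2,p3,p4},{p3,p4,p7}} {{p2,p7},{p2,p5,p7}}
  W145: {{p3},{p1,p3},{p2,p3},{p3,p4},{p3,p5},{p3,p7},{p1,p3,p7},{p2,p3,p4},{p3,p4,p7}} {{p2,p5,p7}}
  W245: {{p1,p6,p7}}
  W345: {{p2,p3},{p3,p4},{p2,p3,p4},{p3,p4,p7}} {{p2,p5,p7}}
  W1345: {{p2,p3},{p3,p4},{p2,p3,p4},{p3,p4,p7}} {{p2,p5,p7}}
C dims 5,15,10,2; δ0: rk 4, SNF 1^4; δ1: rk 8, SNF 1^8; δ2: rk 2, SNF 1^2
Ȟ^0: (5−4)−0=1 ⇒ Z
Ȟ^1: (15−8)−4=3 ⇒ Z^3
Ȟ^2: (10−2)−8=0 ⇒ 0


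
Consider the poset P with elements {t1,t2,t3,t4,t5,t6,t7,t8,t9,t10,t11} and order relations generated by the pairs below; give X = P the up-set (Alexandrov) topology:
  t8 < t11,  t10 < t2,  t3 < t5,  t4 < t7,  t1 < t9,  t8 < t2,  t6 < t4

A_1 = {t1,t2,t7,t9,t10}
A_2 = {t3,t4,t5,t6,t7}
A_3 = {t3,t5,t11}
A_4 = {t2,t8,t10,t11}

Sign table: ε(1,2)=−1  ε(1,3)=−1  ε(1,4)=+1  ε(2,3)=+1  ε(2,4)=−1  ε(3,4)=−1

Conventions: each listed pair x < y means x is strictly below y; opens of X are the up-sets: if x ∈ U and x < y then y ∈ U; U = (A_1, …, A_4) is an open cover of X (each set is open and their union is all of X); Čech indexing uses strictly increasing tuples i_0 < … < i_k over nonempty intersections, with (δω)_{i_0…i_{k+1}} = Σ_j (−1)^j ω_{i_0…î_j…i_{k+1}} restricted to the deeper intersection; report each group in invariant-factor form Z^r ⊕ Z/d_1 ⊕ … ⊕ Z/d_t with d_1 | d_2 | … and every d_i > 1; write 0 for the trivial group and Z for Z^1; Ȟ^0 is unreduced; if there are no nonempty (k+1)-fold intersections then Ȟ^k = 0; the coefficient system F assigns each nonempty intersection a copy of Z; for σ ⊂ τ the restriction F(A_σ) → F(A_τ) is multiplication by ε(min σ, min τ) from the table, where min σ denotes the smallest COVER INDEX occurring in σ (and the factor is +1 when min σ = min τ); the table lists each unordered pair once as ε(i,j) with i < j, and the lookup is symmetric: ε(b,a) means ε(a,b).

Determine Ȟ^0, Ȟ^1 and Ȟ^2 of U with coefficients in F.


Ȟ^0 ≅ Z; Ȟ^1 ≅ Z; Ȟ^2 ≅ 0

nonempty intersections:
  A12={t7} A14={t2,t10} A23={t3,t5} A34={t11}
C dims 4,4; δ0: rk 3, SNF 1^3
Ȟ^0: (4−3)−0=1 ⇒ Z
Ȟ^1: (4−0)−3=1 ⇒ Z
Ȟ^2: (0−0)−0=0 ⇒ 0


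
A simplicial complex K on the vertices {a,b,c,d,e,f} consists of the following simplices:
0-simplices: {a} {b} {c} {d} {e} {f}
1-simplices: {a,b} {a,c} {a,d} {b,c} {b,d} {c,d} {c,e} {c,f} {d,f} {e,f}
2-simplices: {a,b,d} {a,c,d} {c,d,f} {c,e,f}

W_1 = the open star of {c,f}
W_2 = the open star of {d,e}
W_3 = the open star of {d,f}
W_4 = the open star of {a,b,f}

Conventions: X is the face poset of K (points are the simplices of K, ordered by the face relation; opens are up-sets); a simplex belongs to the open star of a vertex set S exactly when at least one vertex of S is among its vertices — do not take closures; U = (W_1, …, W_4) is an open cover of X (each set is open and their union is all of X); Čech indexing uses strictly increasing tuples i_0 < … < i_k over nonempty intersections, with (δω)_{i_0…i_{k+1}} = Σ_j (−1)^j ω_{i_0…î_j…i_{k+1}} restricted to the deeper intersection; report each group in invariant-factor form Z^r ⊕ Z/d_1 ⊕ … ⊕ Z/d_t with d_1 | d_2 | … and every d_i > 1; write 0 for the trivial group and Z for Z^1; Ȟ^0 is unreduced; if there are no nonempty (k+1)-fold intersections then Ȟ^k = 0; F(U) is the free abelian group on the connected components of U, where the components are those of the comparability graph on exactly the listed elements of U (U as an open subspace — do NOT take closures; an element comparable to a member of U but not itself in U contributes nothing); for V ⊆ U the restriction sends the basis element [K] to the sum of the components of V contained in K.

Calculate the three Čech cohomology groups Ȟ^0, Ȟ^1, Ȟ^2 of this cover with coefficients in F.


nonempty overlaps:
  W1={{c},{f},{a,c},{b,c},{c,d},{c,e},{c,f},{d,f},{e,f},{a,c,d},{c,d,f},{c,e,f}} W2={{d},{e},{a,d},{b,d},{c,d},{c,e},{d,f},{e,f},{a,b,d},{a,c,d},{c,d,f},{c,e,f}} W3={{d},{f},{a,d},{b,d},{c,d},{c,f},{d,f},{e,f},{a,b,d},{a,c,d},{c,d,f},{c,e,f}} W4={{a},{b},{f},{a,b},{a,c},{a,d},{b,c},{b,d},{c,f},{d,f},{e,f},{a,b,d},{a,c,d},{c,d,f},{c,e,f}}
  W12={{c,d},{c,e},{d,f},{e,f},{a,c,d},{c,d,f},{c,e,f}} W13={{f},{c,d},{c,f},{d,f},{e,f},{a,c,d},{c,d,f},{c,e,f}} W14={{f},{a,c},{b,c},{c,f},{d,f},{e,f},{a,c,d},{c,d,f},{c,e,f}} W23={{d},{a,d},{b,d},{c,d},{d,f},{e,f},{a,b,d},{a,c,d},{c,d,f},{c,e,f}} W24={{a,d},{b,d},{d,f},{e,f},{a,b,d},{a,c,d},{c,d,f},{c,e,f}} W34={{f},{a,d},{b,d},{c,f},{d,f},{e,f},{a,b,d},{a,c,d},{c,d,f},{c,e,f}}
  W123={{c,d},{d,f},{e,f},{a,c,d},{c,d,f},{c,e,f}} W124={{d,f},{e,f},{a,c,d},{c,d,f},{c,e,f}} W134={{f},{c,f},{d,f},{e,f},{a,c,d},{c,d,f},{c,e,f}} W234={{a,d},{b,d},{d,f},{e,f},{a,b,d},{a,c,d},{c,d,f},{c,e,f}}
  W1234={{d,f},{e,f},{a,c,d},{c,d,f},{c,e,f}}
components per intersection:
  W1: {{c},{f},{a,c},{b,c},{c,d},{c,e},{c,f},{d,f},{e,f},{a,c,d},{c,d,f},{c,e,f}}
  W2: {{d},{a,d},{b,d},{c,d},{d,f},{a,b,d},{a,c,d},{c,d,f}} {{e},{c,e},{e,f},{c,e,f}}
  W3: {{d},{f},{a,d},{b,d},{c,d},{c,f},{d,f},{e,f},{a,b,d},{a,c,d},{c,d,f},{c,e,f}}
  W4: {{a},{b},{a,b},{a,c},{a,d},{b,c},{b,d},{a,b,d},{a,c,d}} {{f},{c,f},{d,f},{e,f},{c,d,f},{c,e,f}}
  W12: {{c,d},{d,f},{a,c,d},{c,d,f}} {{c,e},{e,f},{c,e,f}}
  W13: {{f},{c,d},{c,f},{d,f},{e,f},{a,c,d},{c,d,f},{c,e,f}}
  W14: {{f},{c,f},{d,f},{e,f},{c,d,f},{c,e,f}} {{a,c},{a,c,d}} {{b,c}}
  W23: {{d},{a,d},{b,d},{c,d},{d,f},{a,b,d},{a,c,d},{c,d,f}} {{e,f},{c,e,f}}
  W24: {{a,d},{b,d},{a,b,d},{a,c,d}} {{d,f},{c,d,f}} {{e,f},{c,e,f}}
  W34: {{f},{c,f},{d,f},{e,f},{c,d,f},{c,e,f}} {{a,d},{b,d},{a,b,d},{a,c,d}}
  W123: {{c,d},{d,f},{a,c,d},{c,d,f}} {{e,f},{c,e,f}}
  W124: {{d,f},{c,d,f}} {{e,f},{c,e,f}} {{a,c,d}}
  W134: {{f},{c,f},{d,f},{e,f},{c,d,f},{c,e,f}} {{a,c,d}}
  W234: {{a,d},{b,d},{a,b,d},{a,c,d}} {{d,f},{c,d,f}} {{e,f},{c,e,f}}
  W1234: {{d,f},{c,d,f}} {{e,f},{c,e,f}} {{a,c,d}}
C dims 6,13,10,3; δ0: rk 5, SNF 1^5; δ1: rk 7, SNF 1^7; δ2: rk 3, SNF 1^3
degree 0: 6−5−0 = 1 → Ȟ^0 ≅ Z
degree 1: 13−7−5 = 1 → Ȟ^1 ≅ Z
degree 2: 10−3−7 = 0 → Ȟ^2 ≅ 0

Ȟ^0 = Z, Ȟ^1 = Z and Ȟ^2 = 0


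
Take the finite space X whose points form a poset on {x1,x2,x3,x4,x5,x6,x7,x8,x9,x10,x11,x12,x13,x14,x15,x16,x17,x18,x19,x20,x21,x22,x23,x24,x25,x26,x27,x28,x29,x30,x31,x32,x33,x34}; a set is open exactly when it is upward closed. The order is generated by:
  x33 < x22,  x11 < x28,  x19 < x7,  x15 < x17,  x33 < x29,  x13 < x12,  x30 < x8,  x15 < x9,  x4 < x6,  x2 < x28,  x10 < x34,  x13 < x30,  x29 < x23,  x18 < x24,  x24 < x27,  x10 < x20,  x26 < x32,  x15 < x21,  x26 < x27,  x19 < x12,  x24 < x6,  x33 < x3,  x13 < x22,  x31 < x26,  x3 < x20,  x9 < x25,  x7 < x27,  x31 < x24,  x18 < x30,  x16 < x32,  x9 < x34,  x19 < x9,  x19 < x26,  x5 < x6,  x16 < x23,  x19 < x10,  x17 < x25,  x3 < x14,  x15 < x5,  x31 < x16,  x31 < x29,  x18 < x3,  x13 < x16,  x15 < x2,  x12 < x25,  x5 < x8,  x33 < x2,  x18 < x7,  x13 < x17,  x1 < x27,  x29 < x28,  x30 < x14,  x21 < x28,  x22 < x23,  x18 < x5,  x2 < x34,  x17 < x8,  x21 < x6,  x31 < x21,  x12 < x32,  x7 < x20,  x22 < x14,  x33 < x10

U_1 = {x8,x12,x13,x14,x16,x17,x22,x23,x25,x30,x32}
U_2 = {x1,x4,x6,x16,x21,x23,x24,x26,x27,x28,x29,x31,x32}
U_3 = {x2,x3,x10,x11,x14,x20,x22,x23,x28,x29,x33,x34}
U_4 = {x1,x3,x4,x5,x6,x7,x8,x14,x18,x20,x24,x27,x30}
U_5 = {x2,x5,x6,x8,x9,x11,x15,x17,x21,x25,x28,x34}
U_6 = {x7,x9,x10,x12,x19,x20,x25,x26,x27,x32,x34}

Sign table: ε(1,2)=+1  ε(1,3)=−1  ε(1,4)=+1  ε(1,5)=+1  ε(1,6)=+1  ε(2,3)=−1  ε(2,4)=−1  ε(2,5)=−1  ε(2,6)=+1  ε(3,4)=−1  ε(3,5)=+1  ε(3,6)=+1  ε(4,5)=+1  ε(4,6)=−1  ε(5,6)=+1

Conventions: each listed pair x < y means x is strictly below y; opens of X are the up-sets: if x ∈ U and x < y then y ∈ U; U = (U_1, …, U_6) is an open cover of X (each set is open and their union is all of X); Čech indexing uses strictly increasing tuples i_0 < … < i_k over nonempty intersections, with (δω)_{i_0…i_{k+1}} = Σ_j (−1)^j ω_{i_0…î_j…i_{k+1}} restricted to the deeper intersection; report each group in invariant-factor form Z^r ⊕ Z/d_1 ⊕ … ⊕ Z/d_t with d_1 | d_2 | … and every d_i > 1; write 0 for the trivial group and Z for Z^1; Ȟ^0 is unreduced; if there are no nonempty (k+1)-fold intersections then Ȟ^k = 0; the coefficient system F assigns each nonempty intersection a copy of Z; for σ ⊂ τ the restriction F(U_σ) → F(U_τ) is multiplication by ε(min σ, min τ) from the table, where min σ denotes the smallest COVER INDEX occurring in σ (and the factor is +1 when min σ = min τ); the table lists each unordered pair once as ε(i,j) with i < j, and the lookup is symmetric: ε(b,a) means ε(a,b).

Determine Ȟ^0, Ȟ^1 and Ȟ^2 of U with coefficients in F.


Ȟ^0 ≅ 0; Ȟ^1 ≅ Z/2; Ȟ^2 ≅ Z

intersection data:
  U12={x16,x23,x32} U13={x14,x22,x23} U14={x8,x14,x30} U15={x8,x17,x25} U16={x12,x25,x32} U23={x23,x28,x29} U24={x1,x4,x6,x24,x27} U25={x6,x21,x28} U26={x26,x27,x32} U34={x3,x14,x20} U35={x2,x11,x28,x34} U36={x10,x20,x34} U45={x5,x6,x8} U46={x7,x20,x27} U56={x9,x25,x34}
  U123={x23} U126={x32} U134={x14} U145={x8} U156={x25} U235={x28} U245={x6} U246={x27} U346={x20} U356={x34}
C dims 6,15,10; δ0: rk 6, SNF 1^5·2; δ1: rk 9, SNF 1^9
Ȟ^0 = (6 − 6) − 0 = 0, so Ȟ^0 ≅ 0
Ȟ^1 = (15 − 9) − 6 = 0 plus torsion [2], so Ȟ^1 ≅ Z/2
Ȟ^2 = (10 − 0) − 9 = 1, so Ȟ^2 ≅ Z


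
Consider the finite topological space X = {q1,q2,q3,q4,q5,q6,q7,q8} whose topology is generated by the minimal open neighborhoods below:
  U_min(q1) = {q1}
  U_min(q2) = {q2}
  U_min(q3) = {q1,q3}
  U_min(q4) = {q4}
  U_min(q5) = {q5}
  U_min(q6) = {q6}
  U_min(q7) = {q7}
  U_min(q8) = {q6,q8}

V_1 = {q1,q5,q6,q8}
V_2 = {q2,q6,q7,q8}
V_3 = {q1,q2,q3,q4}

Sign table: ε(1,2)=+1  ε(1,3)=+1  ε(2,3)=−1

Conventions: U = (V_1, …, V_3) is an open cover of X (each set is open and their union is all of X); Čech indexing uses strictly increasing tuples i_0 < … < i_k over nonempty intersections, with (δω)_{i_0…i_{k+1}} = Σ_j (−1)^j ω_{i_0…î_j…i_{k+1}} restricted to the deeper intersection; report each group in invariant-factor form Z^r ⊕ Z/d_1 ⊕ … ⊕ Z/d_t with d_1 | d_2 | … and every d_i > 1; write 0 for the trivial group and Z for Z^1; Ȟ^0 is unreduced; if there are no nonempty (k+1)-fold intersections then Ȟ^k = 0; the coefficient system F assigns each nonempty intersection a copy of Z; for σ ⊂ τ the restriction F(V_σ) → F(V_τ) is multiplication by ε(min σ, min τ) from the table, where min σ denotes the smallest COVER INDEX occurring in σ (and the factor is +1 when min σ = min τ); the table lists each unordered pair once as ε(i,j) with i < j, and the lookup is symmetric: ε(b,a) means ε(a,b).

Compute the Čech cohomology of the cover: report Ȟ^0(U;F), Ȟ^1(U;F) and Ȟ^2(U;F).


Ȟ^0(U;F) ≅ 0, Ȟ^1(U;F) ≅ Z/2, Ȟ^2(U;F) ≅ 0

nonempty overlaps:
  V12={q6,q8} V13={q1} V23={q2}
C dims 3,3; δ0: rk 3, SNF 1^2·2
degree 0: 3−3−0 = 0 → Ȟ^0 ≅ 0
degree 1: 3−0−3 = 0 plus torsion [2] → Ȟ^1 ≅ Z/2
degree 2: 0−0−0 = 0 → Ȟ^2 ≅ 0


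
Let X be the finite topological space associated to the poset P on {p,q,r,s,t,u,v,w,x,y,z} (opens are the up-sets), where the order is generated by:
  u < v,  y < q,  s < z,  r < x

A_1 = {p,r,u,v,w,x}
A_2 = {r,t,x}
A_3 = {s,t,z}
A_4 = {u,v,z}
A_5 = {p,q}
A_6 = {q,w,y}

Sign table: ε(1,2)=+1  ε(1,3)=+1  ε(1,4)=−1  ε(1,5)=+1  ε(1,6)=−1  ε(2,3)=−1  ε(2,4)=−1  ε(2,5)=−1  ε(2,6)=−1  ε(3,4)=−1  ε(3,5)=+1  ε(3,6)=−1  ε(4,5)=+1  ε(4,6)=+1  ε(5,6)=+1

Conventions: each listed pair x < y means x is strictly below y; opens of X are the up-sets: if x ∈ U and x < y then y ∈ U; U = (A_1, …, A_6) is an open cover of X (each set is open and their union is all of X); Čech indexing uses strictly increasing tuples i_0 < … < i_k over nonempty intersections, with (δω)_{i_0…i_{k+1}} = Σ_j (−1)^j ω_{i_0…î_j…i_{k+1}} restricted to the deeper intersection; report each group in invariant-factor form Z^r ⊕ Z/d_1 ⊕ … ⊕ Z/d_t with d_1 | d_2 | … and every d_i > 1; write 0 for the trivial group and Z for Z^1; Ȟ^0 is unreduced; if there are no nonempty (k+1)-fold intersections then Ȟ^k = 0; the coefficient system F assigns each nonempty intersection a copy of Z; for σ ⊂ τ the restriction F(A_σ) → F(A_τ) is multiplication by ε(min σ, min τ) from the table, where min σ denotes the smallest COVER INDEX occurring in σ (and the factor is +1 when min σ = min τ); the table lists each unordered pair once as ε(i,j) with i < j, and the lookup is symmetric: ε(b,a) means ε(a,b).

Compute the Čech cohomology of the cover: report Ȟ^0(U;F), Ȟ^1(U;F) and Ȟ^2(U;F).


cover nerve:
  A12={r,x} A14={u,v} A15={p} A16={w} A23={t} A34={z} A56={q}
C dims 6,7; δ0: rk 6, SNF 1^5·2
Ȟ^0: (6−6)−0=0 ⇒ 0
Ȟ^1: (7−0)−6=1 plus torsion [2] ⇒ Z ⊕ Z/2
Ȟ^2: (0−0)−0=0 ⇒ 0

Ȟ^0(U;F) ≅ 0, Ȟ^1(U;F) ≅ Z ⊕ Z/2, Ȟ^2(U;F) ≅ 0


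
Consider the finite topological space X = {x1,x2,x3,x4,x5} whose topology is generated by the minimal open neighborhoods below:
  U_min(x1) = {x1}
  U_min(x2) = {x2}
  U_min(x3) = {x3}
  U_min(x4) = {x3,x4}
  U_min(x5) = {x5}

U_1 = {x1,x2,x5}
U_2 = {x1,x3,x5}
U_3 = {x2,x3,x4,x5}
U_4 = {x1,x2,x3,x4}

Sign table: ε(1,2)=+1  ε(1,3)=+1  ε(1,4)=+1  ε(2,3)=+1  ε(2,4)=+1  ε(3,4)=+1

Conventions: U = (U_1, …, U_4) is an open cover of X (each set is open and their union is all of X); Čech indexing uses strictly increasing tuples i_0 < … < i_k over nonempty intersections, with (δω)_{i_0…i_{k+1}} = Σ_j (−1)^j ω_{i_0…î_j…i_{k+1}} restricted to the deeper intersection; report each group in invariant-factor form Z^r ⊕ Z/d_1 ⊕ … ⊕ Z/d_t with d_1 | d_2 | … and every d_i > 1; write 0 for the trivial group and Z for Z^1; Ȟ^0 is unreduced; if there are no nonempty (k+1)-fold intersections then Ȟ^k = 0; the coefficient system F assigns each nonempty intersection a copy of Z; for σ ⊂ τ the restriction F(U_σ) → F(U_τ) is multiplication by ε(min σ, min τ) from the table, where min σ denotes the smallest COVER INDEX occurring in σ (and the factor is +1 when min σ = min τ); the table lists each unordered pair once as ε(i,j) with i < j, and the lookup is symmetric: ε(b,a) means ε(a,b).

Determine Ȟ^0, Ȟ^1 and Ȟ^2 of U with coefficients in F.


cover nerve:
  U12={x1,x5} U13={x2,x5} U14={x1,x2} U23={x3,x5} U24={x1,x3} U34={x2,x3,x4}
  U123={x5} U124={x1} U134={x2} U234={x3}
C dims 4,6,4; δ0: rk 3, SNF 1^3; δ1: rk 3, SNF 1^3
Ȟ^0: (4−3)−0=1 ⇒ Z
Ȟ^1: (6−3)−3=0 ⇒ 0
Ȟ^2: (4−0)−3=1 ⇒ Z

Ȟ^0(U;F) ≅ Z,  Ȟ^1(U;F) ≅ 0,  Ȟ^2(U;F) ≅ Z


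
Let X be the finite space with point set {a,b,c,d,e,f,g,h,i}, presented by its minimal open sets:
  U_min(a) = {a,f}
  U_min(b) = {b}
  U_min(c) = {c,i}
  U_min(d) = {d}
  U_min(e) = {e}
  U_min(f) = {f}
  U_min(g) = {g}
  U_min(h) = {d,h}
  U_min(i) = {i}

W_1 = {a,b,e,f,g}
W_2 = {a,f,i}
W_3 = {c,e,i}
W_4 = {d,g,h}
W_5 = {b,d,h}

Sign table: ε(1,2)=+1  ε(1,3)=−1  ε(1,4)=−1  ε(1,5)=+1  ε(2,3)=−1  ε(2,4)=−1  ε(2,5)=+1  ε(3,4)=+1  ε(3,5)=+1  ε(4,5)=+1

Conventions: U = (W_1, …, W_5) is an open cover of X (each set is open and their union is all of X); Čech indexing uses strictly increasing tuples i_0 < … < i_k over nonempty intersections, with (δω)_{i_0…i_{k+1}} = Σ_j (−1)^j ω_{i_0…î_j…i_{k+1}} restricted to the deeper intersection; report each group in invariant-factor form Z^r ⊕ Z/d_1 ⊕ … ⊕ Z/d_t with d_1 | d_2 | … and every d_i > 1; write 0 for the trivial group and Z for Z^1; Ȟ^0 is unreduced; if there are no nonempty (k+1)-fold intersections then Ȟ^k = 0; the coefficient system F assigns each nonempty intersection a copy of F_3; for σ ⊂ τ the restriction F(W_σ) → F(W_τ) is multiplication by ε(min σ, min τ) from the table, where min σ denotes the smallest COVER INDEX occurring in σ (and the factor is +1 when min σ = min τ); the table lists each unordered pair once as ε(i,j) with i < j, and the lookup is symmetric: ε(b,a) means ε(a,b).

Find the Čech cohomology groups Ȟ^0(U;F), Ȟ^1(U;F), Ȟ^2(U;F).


nonempty intersections:
  W12={a,f} W13={e} W14={g} W15={b} W23={i} W45={d,h}
C dims 5,6; δ0: rk_F3 5
Ȟ^0: (5−5)−0=0 ⇒ 0
Ȟ^1: (6−0)−5=1 ⇒ Z/3
Ȟ^2: (0−0)−0=0 ⇒ 0

Ȟ^0(U;F) ≅ 0,  Ȟ^1(U;F) ≅ Z/3,  Ȟ^2(U;F) ≅ 0


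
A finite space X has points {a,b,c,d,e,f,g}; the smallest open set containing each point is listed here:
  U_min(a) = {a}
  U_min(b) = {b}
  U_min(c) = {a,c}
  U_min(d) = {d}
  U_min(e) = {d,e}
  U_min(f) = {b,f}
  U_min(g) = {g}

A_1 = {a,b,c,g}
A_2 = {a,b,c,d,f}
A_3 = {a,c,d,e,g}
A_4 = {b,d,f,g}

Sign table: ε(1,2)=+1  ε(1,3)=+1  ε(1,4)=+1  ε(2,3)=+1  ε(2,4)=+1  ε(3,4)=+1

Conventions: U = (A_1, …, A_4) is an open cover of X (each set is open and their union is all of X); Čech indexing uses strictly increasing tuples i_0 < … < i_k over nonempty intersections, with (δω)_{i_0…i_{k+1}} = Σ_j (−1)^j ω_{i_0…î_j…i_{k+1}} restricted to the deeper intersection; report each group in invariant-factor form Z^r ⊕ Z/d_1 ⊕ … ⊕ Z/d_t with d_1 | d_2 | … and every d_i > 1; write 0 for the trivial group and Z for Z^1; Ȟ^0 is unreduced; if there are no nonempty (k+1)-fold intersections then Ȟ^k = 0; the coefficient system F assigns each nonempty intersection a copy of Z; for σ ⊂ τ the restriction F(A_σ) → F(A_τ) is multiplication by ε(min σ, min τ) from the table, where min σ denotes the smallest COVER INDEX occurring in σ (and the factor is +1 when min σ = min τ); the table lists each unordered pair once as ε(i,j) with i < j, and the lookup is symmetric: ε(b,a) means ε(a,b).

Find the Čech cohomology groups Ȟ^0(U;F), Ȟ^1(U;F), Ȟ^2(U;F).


Ȟ^0 ≅ Z; Ȟ^1 ≅ 0; Ȟ^2 ≅ Z

nerve simplices:
  A12={a,b,c} A13={a,c,g} A14={b,g} A23={a,c,d} A24={b,d,f} A34={d,g}
  A123={a,c} A124={b} A134={g} A234={d}
C dims 4,6,4; δ0: rk 3, SNF 1^3; δ1: rk 3, SNF 1^3
degree 0: 4−3−0 = 1 → Ȟ^0 ≅ Z
degree 1: 6−3−3 = 0 → Ȟ^1 ≅ 0
degree 2: 4−0−3 = 1 → Ȟ^2 ≅ Z


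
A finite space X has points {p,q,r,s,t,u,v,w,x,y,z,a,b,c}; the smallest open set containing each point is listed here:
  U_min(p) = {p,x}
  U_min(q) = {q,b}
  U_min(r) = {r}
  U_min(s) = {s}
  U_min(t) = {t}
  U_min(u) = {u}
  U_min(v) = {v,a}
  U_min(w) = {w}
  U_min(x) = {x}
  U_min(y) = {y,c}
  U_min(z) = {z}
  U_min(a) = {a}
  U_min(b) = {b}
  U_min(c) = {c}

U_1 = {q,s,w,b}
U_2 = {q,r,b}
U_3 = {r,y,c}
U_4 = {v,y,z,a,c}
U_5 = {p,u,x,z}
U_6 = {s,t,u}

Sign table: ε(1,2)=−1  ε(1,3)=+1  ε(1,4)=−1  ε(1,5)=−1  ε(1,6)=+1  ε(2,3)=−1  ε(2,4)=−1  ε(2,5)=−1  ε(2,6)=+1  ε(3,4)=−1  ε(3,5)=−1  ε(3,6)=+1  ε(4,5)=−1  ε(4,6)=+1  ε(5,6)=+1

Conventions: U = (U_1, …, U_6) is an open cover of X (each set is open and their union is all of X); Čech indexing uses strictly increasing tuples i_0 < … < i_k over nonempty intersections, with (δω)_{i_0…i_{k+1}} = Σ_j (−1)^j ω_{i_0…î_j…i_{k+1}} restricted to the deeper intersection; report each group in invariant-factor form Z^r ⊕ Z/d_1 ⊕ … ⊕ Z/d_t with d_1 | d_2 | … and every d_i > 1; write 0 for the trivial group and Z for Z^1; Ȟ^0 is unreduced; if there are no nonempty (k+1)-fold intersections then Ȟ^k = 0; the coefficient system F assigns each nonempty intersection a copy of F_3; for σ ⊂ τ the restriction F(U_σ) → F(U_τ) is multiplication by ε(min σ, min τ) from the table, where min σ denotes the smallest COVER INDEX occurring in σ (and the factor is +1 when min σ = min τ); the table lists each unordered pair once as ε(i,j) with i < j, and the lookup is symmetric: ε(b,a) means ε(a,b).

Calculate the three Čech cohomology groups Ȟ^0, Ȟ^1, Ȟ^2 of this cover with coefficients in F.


Ȟ^0 ≅ Z/3, Ȟ^1 ≅ Z/3 and Ȟ^2 ≅ 0

nerve of the cover:
  U12={q,b} U16={s} U23={r} U34={y,c} U45={z} U56={u}
C dims 6,6; δ0: rk_F3 5
Ȟ^0 = (6 − 5) − 0 = 1, so Ȟ^0 ≅ Z/3
Ȟ^1 = (6 − 0) − 5 = 1, so Ȟ^1 ≅ Z/3
Ȟ^2 = (0 − 0) − 0 = 0, so Ȟ^2 ≅ 0


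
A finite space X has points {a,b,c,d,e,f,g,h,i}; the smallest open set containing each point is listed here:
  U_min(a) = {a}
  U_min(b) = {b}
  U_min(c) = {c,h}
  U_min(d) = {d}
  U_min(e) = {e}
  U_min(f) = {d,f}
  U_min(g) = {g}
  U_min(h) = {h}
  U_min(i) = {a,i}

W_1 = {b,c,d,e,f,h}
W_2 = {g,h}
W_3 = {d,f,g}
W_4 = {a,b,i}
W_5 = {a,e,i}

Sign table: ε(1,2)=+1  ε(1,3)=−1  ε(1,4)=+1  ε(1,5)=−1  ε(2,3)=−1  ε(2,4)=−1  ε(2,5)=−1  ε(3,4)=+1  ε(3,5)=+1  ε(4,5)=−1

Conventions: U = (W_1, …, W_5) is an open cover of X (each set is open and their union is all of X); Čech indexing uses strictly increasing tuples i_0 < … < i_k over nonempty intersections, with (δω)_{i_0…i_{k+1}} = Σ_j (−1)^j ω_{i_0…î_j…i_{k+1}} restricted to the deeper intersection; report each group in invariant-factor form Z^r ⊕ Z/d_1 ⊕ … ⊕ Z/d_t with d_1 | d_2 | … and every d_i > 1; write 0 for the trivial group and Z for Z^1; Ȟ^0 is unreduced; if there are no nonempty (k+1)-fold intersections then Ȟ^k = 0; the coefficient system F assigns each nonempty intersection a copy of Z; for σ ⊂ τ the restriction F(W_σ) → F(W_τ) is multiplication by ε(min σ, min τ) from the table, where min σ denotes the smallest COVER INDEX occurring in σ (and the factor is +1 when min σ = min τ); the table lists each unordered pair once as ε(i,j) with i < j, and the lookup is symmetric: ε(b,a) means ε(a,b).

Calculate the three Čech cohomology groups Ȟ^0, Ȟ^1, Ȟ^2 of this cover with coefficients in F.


nerve of the cover:
  W12={h} W13={d,f} W14={b} W15={e} W23={g} W45={a,i}
C dims 5,6; δ0: rk 4, SNF 1^4
Ȟ^0 = (5 − 4) − 0 = 1, so Ȟ^0 ≅ Z
Ȟ^1 = (6 − 0) − 4 = 2, so Ȟ^1 ≅ Z^2
Ȟ^2 = (0 − 0) − 0 = 0, so Ȟ^2 ≅ 0

Ȟ^0(U;F) ≅ Z, Ȟ^1(U;F) ≅ Z^2 and Ȟ^2(U;F) ≅ 0


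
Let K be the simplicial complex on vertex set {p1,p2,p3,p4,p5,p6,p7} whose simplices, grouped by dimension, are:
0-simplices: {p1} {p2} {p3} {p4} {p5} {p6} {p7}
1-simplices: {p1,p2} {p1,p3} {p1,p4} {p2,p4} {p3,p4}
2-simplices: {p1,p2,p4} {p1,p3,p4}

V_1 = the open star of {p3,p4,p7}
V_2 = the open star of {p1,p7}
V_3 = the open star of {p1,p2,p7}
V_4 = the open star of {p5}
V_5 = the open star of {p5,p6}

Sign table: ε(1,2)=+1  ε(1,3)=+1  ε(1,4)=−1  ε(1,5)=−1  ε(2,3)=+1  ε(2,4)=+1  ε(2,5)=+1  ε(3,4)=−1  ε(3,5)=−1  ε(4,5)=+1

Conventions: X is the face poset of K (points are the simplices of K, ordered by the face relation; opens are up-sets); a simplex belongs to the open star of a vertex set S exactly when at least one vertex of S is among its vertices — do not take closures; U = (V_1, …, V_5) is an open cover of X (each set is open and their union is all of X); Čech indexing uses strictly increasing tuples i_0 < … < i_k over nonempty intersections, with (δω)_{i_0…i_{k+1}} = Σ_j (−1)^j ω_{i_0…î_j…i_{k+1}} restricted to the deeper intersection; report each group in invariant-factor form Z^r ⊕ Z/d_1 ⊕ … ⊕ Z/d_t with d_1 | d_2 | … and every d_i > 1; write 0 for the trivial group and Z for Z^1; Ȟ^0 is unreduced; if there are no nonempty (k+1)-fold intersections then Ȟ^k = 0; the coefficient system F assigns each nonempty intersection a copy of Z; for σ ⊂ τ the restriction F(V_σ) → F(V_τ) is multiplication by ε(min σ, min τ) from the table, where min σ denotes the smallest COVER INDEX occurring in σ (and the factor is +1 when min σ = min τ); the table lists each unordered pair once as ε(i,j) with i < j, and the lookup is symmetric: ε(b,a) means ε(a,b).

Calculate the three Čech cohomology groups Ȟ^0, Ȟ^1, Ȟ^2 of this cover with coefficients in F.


Ȟ^0(U;F) ≅ Z^2; Ȟ^1(U;F) ≅ 0; Ȟ^2(U;F) ≅ 0

cover nerve:
  V1={{p3},{p4},{p7},{p1,p3},{p1,p4},{p2,p4},{p3,p4},{p1,p2,p4},{p1,p3,p4}} V2={{p1},{p7},{p1,p2},{p1,p3},{p1,p4},{p1,p2,p4},{p1,p3,p4}} V3={{p1},{p2},{p7},{p1,p2},{p1,p3},{p1,p4},{p2,p4},{p1,p2,p4},{p1,p3,p4}} V4={{p5}} V5={{p5},{p6}}
  V12={{p7},{p1,p3},{p1,p4},{p1,p2,p4},{p1,p3,p4}} V13={{p7},{p1,p3},{p1,p4},{p2,p4},{p1,p2,p4},{p1,p3,p4}} V23={{p1},{p7},{p1,p2},{p1,p3},{p1,p4},{p1,p2,p4},{p1,p3,p4}} V45={{p5}}
  V123={{p7},{p1,p3},{p1,p4},{p1,p2,p4},{p1,p3,p4}}
C dims 5,4,1; δ0: rk 3, SNF 1^3; δ1: rk 1, SNF 1^1
Ȟ^0: (5−3)−0=2 ⇒ Z^2
Ȟ^1: (4−1)−3=0 ⇒ 0
Ȟ^2: (1−0)−1=0 ⇒ 0


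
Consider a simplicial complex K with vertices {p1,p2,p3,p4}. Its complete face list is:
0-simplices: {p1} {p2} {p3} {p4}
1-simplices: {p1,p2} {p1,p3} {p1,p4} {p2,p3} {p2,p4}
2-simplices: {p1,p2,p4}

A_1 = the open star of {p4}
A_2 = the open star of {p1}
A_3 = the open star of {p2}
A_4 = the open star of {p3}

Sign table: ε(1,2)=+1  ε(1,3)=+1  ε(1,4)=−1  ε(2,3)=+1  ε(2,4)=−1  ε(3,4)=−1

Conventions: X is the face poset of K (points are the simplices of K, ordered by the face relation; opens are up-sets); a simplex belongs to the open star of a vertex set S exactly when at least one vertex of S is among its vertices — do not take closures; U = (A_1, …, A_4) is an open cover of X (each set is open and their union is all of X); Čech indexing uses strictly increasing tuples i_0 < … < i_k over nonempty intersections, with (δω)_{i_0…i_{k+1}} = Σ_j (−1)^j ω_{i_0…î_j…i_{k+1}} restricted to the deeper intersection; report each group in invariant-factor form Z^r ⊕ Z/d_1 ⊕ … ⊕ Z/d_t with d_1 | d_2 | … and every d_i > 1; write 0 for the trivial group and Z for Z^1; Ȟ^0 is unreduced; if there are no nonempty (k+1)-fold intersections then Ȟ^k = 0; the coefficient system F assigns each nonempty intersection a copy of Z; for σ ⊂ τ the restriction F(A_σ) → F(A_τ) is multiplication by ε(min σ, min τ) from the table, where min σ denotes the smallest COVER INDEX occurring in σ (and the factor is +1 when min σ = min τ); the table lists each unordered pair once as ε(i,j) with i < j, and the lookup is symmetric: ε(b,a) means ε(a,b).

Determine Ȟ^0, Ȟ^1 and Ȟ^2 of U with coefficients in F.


nonempty intersections:
  A1={{p4},{p1,p4},{p2,p4},{p1,p2,p4}} A2={{p1},{p1,p2},{p1,p3},{p1,p4},{p1,p2,p4}} A3={{p2},{p1,p2},{p2,p3},{p2,p4},{p1,p2,p4}} A4={{p3},{p1,p3},{p2,p3}}
  A12={{p1,p4},{p1,p2,p4}} A13={{p2,p4},{p1,p2,p4}} A23={{p1,p2},{p1,p2,p4}} A24={{p1,p3}} A34={{p2,p3}}
  A123={{p1,p2,p4}}
C dims 4,5,1; δ0: rk 3, SNF 1^3; δ1: rk 1, SNF 1^1
Ȟ^0: (4−3)−0=1 ⇒ Z
Ȟ^1: (5−1)−3=1 ⇒ Z
Ȟ^2: (1−0)−1=0 ⇒ 0

Ȟ^0(U;F) ≅ Z; Ȟ^1(U;F) ≅ Z; Ȟ^2(U;F) ≅ 0


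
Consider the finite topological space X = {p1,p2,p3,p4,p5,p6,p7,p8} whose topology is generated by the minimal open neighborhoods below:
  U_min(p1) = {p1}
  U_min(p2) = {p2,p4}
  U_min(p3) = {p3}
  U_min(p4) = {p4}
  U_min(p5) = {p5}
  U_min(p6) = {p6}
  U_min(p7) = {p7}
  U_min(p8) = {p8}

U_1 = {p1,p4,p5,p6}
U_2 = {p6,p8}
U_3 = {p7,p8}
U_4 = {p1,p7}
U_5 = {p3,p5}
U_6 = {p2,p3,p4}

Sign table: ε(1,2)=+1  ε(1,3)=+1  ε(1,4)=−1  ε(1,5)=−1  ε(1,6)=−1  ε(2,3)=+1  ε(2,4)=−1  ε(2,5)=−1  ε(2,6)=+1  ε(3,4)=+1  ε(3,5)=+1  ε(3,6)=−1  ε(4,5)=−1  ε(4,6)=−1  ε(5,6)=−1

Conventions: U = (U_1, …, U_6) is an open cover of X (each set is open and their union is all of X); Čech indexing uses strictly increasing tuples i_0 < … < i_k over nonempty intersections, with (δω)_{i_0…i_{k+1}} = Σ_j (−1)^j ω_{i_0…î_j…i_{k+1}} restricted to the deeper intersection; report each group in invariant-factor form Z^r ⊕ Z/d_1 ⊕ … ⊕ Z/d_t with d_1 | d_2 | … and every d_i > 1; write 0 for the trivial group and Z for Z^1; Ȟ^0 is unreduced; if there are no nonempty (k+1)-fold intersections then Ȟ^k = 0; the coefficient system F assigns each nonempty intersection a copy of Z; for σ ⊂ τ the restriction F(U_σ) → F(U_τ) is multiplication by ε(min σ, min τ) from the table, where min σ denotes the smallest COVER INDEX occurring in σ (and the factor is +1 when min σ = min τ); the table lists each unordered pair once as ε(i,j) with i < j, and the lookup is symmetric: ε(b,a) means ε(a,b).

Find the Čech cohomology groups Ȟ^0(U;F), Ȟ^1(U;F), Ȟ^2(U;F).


Ȟ^0 ≅ 0, Ȟ^1 ≅ Z ⊕ Z/2, Ȟ^2 ≅ 0

nerve of the cover:
  U12={p6} U14={p1} U15={p5} U16={p4} U23={p8} U34={p7} U56={p3}
C dims 6,7; δ0: rk 6, SNF 1^5·2
Ȟ^0 = (6 − 6) − 0 = 0, so Ȟ^0 ≅ 0
Ȟ^1 = (7 − 0) − 6 = 1 plus torsion [2], so Ȟ^1 ≅ Z ⊕ Z/2
Ȟ^2 = (0 − 0) − 0 = 0, so Ȟ^2 ≅ 0


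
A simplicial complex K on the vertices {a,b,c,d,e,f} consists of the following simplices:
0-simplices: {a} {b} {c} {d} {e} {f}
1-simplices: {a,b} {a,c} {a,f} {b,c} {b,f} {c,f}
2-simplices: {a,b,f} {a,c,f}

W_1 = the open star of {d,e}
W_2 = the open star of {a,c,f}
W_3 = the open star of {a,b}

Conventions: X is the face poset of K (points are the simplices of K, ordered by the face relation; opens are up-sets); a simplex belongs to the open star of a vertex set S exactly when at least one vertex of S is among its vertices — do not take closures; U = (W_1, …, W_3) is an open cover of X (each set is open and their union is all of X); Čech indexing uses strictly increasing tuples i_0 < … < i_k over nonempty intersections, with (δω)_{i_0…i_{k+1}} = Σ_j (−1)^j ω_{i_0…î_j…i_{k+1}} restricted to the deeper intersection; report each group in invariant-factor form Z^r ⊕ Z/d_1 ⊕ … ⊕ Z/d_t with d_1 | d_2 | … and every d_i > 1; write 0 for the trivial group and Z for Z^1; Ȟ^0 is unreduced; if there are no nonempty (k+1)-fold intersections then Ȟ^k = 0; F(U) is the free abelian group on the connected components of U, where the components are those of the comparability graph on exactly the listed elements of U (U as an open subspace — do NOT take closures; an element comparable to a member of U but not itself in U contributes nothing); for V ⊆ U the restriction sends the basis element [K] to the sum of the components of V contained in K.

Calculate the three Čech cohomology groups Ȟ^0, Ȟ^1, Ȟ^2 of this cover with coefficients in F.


intersection data:
  W1={{d},{e}} W2={{a},{c},{f},{a,b},{a,c},{a,f},{b,c},{b,f},{c,f},{a,b,f},{a,c,f}} W3={{a},{b},{a,b},{a,c},{a,f},{b,c},{b,f},{a,b,f},{a,c,f}}
  W23={{a},{a,b},{a,c},{a,f},{b,c},{b,f},{a,b,f},{a,c,f}}
components per intersection:
  W1: {{d}} {{e}}
  W2: {{a},{c},{f},{a,b},{a,c},{a,f},{b,c},{b,f},{c,f},{a,b,f},{a,c,f}}
  W3: {{a},{b},{a,b},{a,c},{a,f},{b,c},{b,f},{a,b,f},{a,c,f}}
  W23: {{a},{a,b},{a,c},{a,f},{b,f},{a,b,f},{a,c,f}} {{b,c}}
C dims 4,2; δ0: rk 1, SNF 1^1
Ȟ^0 = (4 − 1) − 0 = 3, so Ȟ^0 ≅ Z^3
Ȟ^1 = (2 − 0) − 1 = 1, so Ȟ^1 ≅ Z
Ȟ^2 = (0 − 0) − 0 = 0, so Ȟ^2 ≅ 0

Ȟ^0 ≅ Z^3; Ȟ^1 ≅ Z; Ȟ^2 ≅ 0


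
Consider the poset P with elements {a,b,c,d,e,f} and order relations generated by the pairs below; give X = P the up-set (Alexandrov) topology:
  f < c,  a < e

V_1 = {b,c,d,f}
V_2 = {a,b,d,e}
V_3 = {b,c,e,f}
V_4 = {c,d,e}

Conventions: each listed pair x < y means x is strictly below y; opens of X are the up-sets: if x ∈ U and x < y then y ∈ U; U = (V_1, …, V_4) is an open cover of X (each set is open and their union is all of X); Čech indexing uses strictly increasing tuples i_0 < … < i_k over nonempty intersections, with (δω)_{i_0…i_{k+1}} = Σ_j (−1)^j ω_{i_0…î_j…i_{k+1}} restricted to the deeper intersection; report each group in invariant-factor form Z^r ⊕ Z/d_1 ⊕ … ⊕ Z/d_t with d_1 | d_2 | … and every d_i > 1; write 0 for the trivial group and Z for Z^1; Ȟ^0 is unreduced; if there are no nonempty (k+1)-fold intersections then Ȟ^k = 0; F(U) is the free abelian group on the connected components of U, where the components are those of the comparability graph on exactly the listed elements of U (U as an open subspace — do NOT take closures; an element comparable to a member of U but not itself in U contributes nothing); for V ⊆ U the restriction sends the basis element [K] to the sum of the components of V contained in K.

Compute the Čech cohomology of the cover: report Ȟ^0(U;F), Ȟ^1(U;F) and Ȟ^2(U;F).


Ȟ^0 ≅ Z^4, Ȟ^1 ≅ 0, Ȟ^2 ≅ 0

nerve simplices:
  V12={b,d} V13={b,c,f} V14={c,d} V23={b,e} V24={d,e} V34={c,e}
  V123={b} V124={d} V134={c} V234={e}
components per intersection:
  V1: {b} {c,f} {d}
  V2: {a,e} {b} {d}
  V3: {b} {c,f} {e}
  V4: {c} {d} {e}
  V12: {b} {d}
  V13: {b} {c,f}
  V14: {c} {d}
  V23: {b} {e}
  V24: {d} {e}
  V34: {c} {e}
  V123: {b}
  V124: {d}
  V134: {c}
  V234: {e}
C dims 12,12,4; δ0: rk 8, SNF 1^8; δ1: rk 4, SNF 1^4
degree 0: 12−8−0 = 4 → Ȟ^0 ≅ Z^4
degree 1: 12−4−8 = 0 → Ȟ^1 ≅ 0
degree 2: 4−0−4 = 0 → Ȟ^2 ≅ 0


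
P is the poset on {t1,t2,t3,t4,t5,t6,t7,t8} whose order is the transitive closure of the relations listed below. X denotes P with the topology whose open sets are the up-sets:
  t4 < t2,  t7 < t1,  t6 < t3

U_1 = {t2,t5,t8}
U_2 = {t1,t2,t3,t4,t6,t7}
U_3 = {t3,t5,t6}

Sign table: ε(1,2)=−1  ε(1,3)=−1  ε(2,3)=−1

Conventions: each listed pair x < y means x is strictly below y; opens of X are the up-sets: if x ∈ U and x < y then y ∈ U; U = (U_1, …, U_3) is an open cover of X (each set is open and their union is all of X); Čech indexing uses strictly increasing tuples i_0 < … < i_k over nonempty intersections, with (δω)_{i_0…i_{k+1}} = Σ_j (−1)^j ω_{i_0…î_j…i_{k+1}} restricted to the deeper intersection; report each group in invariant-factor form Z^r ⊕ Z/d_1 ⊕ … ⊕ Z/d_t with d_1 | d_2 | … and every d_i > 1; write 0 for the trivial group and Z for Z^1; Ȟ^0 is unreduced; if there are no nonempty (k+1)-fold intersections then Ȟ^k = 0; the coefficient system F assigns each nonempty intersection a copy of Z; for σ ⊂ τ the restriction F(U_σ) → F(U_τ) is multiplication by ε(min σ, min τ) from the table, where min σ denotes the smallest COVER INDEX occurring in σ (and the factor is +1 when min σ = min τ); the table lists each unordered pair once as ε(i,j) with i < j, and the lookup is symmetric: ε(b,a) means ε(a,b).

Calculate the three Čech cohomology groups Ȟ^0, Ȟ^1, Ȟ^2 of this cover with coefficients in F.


Ȟ^0 ≅ 0, Ȟ^1 ≅ Z/2, Ȟ^2 ≅ 0

nonempty overlaps:
  U12={t2} U13={t5} U23={t3,t6}
C dims 3,3; δ0: rk 3, SNF 1^2·2
degree 0: 3−3−0 = 0 → Ȟ^0 ≅ 0
degree 1: 3−0−3 = 0 plus torsion [2] → Ȟ^1 ≅ Z/2
degree 2: 0−0−0 = 0 → Ȟ^2 ≅ 0


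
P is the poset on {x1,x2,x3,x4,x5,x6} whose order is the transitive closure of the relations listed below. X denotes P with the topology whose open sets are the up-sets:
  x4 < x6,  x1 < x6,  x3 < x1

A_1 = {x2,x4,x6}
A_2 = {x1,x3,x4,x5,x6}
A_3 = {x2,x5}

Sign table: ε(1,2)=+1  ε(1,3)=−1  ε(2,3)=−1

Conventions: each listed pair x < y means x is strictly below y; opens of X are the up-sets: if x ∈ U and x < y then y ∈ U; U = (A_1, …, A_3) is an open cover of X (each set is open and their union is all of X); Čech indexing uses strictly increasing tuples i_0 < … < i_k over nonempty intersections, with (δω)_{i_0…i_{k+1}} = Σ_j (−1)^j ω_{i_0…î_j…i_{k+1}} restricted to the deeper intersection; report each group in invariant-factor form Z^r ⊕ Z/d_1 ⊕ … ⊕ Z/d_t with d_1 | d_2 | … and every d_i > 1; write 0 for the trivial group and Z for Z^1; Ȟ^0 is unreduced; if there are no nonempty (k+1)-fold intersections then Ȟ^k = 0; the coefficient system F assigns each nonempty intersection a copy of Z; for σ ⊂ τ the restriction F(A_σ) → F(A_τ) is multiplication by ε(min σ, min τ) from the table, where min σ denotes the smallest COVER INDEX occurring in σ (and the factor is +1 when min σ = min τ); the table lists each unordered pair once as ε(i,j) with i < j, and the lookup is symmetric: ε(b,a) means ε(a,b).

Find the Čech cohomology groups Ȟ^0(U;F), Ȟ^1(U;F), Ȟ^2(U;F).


Ȟ^0(U;F) ≅ Z; Ȟ^1(U;F) ≅ Z; Ȟ^2(U;F) ≅ 0

nonempty intersections:
  A12={x4,x6} A13={x2} A23={x5}
C dims 3,3; δ0: rk 2, SNF 1^2
Ȟ^0: (3−2)−0=1 ⇒ Z
Ȟ^1: (3−0)−2=1 ⇒ Z
Ȟ^2: (0−0)−0=0 ⇒ 0
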